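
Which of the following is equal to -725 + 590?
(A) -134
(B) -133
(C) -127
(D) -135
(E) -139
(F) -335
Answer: D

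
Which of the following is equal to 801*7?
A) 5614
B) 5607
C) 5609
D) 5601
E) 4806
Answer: B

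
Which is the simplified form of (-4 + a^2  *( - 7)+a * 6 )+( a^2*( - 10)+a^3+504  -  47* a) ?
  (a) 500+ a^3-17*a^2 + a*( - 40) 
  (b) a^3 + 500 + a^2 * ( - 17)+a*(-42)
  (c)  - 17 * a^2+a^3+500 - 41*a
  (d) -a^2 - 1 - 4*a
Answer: c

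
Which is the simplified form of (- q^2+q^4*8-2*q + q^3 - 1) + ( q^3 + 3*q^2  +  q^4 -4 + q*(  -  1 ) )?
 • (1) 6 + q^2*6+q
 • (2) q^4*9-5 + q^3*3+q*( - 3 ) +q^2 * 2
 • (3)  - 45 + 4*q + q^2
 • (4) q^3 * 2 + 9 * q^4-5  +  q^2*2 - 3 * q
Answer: 4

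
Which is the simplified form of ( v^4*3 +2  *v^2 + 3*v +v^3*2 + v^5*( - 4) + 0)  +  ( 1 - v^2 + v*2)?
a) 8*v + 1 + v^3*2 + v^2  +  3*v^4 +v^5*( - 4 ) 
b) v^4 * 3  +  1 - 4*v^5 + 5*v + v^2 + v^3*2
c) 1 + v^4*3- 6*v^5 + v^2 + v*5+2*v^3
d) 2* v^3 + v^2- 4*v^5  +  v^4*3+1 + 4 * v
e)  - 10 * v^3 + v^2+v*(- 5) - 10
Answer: b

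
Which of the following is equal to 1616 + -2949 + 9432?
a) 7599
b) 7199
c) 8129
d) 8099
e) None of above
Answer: d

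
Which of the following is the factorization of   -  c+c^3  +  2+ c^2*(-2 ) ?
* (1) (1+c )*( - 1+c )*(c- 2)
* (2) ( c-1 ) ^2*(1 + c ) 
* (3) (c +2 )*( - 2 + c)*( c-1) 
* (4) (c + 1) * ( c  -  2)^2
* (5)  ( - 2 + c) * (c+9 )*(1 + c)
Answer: 1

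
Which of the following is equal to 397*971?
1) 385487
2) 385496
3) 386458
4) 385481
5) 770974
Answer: 1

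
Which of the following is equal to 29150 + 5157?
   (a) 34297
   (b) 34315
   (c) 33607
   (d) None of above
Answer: d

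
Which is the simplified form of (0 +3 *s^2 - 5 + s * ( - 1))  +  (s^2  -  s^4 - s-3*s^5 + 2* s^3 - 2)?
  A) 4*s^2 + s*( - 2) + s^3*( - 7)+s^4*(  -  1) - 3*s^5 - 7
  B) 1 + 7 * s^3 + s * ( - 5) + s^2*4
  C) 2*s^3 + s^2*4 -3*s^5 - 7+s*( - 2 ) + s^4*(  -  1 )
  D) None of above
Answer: C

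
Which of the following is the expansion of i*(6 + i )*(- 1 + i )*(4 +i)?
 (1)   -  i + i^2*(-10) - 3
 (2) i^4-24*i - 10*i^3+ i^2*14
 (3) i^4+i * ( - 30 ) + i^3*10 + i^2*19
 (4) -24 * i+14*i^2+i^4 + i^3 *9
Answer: 4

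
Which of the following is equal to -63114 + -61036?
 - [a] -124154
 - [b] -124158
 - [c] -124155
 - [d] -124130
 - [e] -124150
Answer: e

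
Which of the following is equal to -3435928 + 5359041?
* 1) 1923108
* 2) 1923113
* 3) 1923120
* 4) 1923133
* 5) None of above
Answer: 2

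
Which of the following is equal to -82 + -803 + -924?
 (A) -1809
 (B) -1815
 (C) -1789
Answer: A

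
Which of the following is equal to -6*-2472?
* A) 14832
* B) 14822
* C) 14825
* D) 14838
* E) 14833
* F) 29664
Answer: A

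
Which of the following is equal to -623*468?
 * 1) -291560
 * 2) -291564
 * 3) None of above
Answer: 2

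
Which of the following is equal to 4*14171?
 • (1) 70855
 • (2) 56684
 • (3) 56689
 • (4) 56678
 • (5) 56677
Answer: 2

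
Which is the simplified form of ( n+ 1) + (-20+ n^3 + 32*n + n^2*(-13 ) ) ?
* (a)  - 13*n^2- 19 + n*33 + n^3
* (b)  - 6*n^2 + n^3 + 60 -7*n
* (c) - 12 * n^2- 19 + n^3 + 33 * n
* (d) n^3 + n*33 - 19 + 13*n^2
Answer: a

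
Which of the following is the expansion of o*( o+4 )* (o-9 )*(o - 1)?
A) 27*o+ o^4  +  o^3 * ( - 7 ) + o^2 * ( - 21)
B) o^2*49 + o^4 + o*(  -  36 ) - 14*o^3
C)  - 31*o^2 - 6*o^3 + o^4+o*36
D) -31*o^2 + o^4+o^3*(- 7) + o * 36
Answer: C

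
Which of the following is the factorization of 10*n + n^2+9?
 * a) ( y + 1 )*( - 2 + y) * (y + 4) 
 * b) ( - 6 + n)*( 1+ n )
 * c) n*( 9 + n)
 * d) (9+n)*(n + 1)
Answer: d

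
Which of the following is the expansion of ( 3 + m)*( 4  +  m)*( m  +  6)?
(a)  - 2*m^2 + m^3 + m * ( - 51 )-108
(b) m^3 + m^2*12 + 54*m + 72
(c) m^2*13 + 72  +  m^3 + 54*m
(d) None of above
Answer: c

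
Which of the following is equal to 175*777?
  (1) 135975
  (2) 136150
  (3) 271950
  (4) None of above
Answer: 1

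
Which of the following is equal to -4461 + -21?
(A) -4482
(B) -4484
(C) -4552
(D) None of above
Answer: A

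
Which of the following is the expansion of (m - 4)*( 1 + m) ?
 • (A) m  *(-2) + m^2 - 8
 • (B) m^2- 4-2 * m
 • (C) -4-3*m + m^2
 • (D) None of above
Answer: C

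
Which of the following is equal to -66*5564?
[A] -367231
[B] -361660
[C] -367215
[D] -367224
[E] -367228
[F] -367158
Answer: D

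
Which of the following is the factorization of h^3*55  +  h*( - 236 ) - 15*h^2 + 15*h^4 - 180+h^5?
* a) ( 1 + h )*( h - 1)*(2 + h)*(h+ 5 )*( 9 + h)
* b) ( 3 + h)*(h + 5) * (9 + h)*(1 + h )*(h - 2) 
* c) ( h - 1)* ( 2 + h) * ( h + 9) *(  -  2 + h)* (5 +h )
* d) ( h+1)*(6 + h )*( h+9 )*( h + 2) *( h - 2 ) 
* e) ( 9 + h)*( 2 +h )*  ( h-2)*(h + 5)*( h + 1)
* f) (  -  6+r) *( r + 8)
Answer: e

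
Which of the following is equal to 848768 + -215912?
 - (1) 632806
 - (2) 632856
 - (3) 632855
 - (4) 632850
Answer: 2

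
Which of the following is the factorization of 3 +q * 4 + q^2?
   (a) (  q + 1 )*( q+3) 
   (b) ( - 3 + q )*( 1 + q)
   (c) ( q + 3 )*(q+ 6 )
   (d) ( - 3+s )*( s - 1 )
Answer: a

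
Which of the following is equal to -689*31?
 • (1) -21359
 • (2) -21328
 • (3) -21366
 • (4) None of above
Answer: 1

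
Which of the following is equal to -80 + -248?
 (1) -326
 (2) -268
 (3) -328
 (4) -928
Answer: 3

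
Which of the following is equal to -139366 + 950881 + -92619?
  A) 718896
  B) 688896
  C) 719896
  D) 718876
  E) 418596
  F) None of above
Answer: A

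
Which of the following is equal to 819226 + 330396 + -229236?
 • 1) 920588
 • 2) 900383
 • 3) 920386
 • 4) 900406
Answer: 3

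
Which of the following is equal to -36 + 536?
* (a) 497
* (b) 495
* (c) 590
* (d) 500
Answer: d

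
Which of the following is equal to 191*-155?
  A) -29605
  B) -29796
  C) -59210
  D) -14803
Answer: A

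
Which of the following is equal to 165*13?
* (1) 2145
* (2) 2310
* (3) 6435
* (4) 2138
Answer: 1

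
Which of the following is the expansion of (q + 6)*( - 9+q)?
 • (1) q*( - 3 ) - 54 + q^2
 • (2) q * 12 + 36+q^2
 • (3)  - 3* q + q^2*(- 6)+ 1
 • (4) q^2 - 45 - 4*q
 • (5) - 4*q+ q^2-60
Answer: 1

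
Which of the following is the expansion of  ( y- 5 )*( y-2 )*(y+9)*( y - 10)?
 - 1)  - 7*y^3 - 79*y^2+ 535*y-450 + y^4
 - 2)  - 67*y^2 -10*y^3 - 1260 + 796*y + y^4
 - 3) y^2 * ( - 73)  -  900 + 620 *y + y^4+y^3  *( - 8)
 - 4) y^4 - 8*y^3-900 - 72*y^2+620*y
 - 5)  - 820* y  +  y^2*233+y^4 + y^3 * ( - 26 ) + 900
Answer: 3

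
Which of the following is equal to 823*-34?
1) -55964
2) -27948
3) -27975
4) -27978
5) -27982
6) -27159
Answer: 5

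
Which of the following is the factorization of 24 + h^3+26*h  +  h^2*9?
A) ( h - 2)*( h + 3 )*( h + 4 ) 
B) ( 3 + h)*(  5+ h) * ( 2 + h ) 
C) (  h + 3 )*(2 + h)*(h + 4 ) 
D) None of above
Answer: C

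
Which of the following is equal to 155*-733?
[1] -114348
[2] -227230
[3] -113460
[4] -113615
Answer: 4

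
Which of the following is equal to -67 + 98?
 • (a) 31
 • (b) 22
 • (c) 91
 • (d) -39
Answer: a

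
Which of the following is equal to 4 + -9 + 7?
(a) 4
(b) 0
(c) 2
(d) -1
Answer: c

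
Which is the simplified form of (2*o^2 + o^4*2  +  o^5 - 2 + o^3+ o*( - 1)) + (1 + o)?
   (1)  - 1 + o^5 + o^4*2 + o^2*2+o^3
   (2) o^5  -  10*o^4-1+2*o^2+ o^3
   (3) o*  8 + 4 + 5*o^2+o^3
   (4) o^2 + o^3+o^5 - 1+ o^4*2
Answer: 1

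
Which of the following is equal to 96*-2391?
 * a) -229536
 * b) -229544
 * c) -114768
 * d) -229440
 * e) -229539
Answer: a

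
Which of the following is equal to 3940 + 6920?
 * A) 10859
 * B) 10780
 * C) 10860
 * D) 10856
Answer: C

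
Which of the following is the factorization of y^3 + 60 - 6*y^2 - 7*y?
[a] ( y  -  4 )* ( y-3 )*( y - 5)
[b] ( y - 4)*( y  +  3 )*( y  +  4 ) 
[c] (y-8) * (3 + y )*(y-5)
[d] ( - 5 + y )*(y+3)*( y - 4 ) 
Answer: d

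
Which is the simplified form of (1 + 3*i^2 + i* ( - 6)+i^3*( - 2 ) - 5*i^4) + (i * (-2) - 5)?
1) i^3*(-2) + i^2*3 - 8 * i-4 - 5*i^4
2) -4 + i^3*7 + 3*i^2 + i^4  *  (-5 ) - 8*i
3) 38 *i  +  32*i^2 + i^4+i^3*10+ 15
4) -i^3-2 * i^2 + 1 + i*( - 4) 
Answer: 1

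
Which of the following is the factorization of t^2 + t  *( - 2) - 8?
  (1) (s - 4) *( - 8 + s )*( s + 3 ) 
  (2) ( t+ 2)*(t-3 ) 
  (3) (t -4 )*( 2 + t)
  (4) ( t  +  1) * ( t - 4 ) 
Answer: 3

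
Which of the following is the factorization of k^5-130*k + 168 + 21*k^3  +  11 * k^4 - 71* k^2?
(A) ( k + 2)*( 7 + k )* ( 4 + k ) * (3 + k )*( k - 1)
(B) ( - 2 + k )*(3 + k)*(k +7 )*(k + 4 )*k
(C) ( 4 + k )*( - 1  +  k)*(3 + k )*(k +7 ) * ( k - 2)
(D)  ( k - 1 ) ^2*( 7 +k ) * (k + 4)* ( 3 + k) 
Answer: C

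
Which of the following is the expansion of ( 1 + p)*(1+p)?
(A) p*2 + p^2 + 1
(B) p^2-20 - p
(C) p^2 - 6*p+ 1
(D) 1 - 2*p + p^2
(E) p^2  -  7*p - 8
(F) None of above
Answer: A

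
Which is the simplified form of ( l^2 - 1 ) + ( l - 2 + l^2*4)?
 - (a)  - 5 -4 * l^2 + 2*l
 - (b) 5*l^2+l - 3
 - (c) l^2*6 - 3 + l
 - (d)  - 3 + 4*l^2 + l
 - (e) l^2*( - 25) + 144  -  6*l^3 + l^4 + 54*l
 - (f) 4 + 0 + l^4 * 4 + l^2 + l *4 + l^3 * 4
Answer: b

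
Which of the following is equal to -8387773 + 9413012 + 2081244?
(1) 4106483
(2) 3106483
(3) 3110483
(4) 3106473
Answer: 2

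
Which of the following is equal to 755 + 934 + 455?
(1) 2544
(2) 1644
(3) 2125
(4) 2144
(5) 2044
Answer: 4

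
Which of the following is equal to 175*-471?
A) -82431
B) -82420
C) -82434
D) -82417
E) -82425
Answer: E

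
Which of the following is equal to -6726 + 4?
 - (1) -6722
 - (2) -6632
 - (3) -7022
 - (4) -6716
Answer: 1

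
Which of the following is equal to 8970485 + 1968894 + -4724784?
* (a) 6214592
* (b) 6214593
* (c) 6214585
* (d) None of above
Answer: d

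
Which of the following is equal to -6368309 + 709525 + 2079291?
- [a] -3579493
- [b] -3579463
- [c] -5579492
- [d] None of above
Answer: a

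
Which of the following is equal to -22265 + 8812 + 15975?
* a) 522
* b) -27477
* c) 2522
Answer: c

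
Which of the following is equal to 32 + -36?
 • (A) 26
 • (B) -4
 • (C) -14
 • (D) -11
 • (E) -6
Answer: B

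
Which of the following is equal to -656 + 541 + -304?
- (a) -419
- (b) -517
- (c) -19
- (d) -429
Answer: a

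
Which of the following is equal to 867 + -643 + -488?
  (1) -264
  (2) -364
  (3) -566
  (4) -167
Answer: 1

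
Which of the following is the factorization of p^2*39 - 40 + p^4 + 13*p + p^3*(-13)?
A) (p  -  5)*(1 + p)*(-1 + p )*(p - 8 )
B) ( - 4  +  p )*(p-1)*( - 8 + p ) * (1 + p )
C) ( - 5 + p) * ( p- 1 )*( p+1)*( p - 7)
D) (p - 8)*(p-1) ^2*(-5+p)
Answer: A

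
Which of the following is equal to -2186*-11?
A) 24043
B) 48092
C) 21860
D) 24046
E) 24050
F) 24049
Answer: D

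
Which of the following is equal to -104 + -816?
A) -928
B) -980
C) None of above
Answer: C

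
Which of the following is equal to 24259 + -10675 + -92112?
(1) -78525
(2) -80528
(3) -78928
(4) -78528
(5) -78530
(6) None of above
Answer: 4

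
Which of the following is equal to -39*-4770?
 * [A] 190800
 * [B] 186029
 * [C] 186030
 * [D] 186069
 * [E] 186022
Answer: C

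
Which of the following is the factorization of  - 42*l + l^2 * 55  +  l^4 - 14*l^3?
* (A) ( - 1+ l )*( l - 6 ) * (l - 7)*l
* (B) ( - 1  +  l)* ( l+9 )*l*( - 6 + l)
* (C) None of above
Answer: A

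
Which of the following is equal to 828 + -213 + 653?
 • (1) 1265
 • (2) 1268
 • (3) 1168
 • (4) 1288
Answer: 2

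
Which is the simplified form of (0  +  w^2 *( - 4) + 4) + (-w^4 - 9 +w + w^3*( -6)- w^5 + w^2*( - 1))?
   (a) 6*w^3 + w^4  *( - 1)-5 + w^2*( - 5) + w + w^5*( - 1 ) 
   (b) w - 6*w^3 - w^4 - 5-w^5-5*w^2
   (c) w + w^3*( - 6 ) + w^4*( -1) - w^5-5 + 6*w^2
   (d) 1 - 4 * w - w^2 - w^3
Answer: b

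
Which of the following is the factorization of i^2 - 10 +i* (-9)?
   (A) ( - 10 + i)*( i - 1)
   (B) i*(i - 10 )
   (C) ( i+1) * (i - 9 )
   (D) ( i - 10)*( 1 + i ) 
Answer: D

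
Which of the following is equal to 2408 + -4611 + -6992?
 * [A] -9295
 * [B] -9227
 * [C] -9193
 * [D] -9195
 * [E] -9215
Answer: D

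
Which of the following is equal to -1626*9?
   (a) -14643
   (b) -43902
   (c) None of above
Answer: c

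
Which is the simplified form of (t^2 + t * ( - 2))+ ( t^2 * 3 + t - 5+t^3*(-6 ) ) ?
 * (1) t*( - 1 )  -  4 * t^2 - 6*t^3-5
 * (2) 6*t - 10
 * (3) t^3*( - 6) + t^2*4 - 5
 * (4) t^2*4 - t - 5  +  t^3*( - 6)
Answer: 4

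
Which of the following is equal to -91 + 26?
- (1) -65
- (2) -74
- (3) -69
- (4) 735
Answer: 1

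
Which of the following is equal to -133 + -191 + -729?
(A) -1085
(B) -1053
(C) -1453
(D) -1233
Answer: B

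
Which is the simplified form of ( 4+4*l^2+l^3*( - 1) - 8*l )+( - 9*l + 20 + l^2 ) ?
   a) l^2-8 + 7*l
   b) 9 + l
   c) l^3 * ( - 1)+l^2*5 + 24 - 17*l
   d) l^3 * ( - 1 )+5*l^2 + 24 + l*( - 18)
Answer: c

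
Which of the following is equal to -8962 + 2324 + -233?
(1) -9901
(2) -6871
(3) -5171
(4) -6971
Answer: 2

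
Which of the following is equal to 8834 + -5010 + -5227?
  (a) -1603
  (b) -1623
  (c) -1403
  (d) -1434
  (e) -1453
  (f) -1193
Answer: c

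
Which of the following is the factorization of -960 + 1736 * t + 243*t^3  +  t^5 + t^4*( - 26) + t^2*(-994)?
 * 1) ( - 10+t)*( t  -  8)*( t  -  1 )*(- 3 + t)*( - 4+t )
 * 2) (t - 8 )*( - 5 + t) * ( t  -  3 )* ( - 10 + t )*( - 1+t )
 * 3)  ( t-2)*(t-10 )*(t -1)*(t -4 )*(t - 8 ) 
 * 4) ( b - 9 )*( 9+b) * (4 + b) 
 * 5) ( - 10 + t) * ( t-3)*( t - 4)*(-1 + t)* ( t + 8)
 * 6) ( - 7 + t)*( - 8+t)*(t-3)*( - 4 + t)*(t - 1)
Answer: 1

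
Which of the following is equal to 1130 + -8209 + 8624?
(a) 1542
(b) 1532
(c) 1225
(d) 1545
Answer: d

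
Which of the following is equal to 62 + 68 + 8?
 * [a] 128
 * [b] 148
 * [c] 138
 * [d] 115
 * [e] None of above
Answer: c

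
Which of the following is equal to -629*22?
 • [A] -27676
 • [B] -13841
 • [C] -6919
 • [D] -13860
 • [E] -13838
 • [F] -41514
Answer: E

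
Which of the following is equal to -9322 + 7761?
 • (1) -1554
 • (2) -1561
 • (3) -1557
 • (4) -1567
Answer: 2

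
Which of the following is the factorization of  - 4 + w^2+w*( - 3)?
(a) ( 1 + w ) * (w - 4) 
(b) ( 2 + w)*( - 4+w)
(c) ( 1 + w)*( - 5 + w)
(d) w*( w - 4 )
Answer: a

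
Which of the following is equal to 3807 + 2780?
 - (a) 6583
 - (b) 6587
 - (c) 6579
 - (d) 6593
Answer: b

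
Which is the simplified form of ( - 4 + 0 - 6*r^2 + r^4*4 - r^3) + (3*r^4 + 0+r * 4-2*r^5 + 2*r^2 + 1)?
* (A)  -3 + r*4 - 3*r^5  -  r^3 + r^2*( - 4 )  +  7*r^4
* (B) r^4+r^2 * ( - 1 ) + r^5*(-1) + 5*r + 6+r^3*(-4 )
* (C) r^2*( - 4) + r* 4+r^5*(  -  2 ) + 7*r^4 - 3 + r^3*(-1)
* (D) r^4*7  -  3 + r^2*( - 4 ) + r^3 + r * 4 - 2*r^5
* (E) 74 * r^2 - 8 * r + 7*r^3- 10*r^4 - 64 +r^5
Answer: C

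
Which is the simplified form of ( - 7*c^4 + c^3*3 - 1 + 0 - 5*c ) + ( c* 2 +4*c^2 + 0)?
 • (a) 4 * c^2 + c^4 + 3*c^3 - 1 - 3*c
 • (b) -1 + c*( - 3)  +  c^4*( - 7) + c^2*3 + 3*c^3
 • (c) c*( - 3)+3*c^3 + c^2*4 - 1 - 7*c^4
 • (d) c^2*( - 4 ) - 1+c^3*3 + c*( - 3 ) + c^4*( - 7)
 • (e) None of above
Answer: c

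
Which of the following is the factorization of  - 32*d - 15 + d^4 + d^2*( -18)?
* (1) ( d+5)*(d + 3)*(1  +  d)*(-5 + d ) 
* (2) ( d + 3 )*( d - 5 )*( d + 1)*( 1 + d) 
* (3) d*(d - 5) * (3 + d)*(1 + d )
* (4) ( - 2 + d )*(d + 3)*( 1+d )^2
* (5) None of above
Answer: 2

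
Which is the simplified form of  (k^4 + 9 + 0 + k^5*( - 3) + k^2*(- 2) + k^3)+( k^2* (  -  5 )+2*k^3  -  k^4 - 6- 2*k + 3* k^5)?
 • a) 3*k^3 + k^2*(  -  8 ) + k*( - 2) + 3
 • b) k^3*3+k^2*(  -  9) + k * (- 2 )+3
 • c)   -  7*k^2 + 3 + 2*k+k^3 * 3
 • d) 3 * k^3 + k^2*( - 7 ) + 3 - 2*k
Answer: d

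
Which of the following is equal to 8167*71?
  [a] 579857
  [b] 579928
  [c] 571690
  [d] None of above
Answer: a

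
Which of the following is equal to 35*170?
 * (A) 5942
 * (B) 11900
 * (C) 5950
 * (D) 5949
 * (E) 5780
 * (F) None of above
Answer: C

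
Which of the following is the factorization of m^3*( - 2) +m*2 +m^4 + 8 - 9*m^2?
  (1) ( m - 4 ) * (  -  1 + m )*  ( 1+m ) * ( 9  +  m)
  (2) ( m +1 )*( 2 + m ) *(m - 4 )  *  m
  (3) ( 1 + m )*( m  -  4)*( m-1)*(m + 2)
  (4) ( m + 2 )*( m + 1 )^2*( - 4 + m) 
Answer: 3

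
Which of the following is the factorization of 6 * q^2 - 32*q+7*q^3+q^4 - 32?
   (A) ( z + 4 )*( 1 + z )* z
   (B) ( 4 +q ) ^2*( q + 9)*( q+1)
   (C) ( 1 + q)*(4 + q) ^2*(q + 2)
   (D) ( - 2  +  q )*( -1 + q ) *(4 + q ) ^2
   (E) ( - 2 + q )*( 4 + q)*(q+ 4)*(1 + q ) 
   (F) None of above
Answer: E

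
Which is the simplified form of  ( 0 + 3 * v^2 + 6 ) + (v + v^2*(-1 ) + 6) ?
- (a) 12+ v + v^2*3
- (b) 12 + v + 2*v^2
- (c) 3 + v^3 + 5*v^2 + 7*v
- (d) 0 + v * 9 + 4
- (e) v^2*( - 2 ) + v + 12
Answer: b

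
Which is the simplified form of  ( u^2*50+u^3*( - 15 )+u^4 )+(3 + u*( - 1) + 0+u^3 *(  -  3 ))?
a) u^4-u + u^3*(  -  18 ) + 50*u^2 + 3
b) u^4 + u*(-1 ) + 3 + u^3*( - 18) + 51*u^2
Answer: a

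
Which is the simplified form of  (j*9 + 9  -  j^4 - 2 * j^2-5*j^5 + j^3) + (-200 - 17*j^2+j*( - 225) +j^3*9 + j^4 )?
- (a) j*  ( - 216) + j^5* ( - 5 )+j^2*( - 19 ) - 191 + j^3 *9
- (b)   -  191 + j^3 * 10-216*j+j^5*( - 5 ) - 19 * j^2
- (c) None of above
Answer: b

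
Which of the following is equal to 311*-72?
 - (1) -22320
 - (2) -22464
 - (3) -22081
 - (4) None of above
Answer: 4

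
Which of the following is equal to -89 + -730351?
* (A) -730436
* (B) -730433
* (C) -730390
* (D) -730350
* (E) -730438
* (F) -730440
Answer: F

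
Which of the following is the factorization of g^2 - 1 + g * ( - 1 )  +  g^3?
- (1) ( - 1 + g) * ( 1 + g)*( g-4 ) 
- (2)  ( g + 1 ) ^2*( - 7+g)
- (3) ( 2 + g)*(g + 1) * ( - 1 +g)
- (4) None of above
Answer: 4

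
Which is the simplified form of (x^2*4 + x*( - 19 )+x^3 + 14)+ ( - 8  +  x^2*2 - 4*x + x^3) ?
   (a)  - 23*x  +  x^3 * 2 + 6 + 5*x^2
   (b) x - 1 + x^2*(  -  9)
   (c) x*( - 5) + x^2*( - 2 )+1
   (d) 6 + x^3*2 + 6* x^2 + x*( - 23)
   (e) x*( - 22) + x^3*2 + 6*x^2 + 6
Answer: d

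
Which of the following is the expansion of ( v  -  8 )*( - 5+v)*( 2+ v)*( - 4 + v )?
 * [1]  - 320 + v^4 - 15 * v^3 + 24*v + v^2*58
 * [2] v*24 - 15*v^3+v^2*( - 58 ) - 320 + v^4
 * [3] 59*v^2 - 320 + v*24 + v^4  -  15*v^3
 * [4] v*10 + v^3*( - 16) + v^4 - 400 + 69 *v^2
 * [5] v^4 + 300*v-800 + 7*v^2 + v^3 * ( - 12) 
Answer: 1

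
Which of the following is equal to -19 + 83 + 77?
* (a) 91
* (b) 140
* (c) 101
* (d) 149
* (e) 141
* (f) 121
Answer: e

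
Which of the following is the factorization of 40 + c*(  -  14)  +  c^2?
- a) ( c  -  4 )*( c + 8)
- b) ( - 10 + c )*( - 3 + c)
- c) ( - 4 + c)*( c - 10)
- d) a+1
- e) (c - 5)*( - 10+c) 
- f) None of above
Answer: c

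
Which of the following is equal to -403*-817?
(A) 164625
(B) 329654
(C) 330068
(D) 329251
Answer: D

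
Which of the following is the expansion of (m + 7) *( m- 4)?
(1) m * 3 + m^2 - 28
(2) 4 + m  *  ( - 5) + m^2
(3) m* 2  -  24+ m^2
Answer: 1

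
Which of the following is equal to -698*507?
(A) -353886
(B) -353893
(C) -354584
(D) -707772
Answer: A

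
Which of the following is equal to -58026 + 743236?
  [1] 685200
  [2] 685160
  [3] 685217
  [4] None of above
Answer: 4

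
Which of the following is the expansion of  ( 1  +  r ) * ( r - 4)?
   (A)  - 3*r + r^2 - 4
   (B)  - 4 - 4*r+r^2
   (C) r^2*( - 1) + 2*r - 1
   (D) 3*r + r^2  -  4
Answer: A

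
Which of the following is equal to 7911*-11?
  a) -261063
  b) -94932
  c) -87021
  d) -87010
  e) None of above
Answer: c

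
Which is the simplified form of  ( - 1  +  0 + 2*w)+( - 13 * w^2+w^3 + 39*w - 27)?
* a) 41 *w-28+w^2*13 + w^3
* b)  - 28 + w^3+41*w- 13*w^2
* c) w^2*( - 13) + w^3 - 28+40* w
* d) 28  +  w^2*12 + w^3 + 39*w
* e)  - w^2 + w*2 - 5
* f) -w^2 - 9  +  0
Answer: b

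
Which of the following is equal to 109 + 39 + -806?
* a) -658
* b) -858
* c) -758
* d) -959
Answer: a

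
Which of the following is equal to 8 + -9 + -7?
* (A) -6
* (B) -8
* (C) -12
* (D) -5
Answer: B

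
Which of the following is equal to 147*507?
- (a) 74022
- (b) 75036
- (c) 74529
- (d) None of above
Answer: c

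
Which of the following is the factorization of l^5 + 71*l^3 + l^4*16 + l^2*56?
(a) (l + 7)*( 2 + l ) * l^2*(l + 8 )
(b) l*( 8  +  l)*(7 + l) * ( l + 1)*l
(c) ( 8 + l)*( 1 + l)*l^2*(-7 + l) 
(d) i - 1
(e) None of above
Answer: b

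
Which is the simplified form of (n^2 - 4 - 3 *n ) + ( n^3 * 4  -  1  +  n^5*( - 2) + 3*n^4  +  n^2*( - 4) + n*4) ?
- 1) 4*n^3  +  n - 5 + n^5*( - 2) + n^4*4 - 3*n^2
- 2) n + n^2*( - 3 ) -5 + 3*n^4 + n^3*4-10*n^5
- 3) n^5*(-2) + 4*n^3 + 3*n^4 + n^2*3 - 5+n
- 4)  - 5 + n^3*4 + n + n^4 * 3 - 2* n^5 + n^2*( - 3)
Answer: 4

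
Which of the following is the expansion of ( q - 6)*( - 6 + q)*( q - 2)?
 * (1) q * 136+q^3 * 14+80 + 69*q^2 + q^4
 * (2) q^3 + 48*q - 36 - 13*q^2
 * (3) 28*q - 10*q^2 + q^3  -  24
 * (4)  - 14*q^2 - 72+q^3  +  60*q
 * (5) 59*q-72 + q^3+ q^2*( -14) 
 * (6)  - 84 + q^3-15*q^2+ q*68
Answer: 4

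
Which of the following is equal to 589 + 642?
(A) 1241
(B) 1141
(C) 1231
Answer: C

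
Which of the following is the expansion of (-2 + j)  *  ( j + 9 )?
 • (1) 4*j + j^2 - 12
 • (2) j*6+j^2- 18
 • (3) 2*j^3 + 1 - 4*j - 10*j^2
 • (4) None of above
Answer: 4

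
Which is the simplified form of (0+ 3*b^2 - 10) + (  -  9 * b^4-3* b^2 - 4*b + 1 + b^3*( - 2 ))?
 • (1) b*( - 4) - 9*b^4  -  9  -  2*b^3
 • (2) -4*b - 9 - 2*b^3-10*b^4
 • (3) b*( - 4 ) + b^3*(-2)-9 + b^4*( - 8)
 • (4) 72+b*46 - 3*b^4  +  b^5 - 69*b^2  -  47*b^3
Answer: 1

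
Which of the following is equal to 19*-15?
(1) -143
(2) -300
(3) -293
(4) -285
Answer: 4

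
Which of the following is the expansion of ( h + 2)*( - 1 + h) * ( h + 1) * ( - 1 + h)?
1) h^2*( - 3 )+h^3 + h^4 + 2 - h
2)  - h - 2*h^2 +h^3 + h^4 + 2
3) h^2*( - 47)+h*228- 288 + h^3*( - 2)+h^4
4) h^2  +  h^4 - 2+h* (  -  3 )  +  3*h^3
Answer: 1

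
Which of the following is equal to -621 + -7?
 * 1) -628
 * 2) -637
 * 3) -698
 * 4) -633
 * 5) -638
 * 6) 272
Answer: 1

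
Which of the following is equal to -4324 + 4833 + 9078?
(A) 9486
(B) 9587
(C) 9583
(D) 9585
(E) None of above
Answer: B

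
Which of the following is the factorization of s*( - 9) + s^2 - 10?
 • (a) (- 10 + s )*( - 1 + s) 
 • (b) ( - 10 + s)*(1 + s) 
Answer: b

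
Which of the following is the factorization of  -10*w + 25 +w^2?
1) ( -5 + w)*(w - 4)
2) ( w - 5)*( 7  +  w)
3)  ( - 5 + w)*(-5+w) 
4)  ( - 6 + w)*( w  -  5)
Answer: 3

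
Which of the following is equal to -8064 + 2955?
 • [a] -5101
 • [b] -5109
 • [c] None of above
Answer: b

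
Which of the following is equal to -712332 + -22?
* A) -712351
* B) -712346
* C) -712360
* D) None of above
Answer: D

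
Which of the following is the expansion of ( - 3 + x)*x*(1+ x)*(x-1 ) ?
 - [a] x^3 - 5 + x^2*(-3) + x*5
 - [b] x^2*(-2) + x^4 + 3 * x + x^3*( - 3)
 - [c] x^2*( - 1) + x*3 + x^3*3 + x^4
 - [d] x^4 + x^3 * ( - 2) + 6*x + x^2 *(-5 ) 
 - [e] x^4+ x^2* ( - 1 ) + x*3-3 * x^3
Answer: e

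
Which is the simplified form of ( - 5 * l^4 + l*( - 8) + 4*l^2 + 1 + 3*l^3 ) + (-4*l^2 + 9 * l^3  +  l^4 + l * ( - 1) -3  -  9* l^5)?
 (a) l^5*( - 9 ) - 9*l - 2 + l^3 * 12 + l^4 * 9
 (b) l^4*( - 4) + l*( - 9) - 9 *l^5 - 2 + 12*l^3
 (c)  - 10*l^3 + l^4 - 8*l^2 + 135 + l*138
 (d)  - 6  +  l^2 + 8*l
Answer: b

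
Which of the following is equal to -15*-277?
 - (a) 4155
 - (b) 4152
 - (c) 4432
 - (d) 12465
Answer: a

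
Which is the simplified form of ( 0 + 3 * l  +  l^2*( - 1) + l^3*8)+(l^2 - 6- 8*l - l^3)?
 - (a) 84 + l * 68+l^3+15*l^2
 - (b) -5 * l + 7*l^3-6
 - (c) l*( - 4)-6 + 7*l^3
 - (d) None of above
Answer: b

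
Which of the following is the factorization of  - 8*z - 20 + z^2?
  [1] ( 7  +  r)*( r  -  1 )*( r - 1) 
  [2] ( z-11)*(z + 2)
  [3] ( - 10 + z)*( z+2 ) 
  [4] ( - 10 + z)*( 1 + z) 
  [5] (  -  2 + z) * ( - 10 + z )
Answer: 3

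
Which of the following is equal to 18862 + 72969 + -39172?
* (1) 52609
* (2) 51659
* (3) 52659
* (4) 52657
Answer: 3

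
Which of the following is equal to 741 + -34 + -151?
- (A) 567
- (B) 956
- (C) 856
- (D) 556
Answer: D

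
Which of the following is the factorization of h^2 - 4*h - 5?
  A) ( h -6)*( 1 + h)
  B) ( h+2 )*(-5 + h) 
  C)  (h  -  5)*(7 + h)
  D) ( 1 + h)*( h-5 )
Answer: D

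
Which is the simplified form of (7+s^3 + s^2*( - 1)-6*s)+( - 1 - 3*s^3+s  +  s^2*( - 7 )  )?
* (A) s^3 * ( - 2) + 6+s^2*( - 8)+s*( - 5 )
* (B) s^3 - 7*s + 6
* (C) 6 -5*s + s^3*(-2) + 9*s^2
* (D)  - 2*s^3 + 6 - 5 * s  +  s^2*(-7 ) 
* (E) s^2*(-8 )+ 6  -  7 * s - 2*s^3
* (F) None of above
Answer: A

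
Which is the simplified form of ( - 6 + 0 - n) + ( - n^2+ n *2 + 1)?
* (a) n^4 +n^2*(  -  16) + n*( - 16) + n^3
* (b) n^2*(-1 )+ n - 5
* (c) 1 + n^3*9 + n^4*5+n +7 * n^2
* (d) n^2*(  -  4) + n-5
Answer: b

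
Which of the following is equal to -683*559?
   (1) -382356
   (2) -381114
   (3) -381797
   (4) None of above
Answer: 3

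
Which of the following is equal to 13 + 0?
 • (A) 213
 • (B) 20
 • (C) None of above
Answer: C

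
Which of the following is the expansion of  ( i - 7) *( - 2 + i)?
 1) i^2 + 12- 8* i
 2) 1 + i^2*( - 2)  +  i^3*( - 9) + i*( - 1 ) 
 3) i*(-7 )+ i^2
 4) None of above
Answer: 4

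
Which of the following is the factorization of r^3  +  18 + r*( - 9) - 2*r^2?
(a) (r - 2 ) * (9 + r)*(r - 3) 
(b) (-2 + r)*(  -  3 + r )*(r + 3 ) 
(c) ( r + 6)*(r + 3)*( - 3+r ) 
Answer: b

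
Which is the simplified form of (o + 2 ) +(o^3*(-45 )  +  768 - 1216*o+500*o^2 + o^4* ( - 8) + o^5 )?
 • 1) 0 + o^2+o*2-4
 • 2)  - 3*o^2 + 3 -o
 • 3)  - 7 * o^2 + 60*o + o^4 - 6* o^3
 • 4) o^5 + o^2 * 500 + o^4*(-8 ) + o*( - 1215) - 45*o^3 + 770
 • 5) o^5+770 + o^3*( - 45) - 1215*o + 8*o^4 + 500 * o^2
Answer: 4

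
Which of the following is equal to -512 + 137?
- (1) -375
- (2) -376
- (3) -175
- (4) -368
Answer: 1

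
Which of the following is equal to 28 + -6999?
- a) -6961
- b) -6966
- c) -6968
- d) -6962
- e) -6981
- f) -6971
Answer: f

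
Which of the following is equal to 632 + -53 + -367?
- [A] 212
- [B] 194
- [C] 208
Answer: A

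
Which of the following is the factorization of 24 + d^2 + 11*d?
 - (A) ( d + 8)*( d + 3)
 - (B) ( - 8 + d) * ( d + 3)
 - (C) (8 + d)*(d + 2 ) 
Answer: A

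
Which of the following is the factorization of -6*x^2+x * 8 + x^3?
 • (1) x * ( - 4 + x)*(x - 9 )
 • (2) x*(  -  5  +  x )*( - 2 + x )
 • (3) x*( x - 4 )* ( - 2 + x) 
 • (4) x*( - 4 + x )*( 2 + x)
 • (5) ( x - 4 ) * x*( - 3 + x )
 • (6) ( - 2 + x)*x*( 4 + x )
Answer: 3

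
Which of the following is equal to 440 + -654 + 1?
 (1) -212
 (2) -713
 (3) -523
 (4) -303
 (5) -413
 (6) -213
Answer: 6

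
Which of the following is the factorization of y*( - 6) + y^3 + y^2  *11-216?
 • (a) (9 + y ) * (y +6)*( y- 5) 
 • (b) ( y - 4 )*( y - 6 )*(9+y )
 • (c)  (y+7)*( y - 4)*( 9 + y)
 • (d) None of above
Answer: d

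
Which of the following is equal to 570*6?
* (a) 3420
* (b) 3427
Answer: a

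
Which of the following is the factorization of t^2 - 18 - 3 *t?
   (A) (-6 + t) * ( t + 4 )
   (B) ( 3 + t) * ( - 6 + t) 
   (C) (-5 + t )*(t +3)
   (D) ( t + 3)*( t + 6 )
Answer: B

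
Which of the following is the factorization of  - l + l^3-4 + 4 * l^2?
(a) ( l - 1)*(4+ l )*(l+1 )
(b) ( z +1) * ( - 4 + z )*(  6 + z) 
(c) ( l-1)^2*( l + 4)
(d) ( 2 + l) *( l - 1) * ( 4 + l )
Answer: a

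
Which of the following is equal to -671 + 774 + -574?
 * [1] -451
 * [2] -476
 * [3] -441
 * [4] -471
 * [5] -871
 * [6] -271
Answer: 4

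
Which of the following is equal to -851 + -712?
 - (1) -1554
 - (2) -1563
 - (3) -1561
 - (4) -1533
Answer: 2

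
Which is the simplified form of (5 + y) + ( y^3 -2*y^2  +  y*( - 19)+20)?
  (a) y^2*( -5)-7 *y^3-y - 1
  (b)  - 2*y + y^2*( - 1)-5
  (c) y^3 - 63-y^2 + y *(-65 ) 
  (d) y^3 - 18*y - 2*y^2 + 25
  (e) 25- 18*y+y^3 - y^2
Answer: d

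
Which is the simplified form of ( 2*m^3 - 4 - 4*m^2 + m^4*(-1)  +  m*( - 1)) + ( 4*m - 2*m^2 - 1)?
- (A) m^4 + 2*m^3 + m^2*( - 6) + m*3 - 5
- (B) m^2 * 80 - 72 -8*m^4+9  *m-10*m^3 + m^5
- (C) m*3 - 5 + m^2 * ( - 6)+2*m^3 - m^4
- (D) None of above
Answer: C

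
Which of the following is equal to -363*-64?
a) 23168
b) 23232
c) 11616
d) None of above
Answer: b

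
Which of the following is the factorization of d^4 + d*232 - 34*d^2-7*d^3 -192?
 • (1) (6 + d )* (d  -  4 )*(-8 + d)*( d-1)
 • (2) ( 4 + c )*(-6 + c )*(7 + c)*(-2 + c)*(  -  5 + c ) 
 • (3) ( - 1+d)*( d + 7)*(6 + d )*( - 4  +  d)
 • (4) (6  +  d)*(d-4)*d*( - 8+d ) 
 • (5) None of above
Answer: 1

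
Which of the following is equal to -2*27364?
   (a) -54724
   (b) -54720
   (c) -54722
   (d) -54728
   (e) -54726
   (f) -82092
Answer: d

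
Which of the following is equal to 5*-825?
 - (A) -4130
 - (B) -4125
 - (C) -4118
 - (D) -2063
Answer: B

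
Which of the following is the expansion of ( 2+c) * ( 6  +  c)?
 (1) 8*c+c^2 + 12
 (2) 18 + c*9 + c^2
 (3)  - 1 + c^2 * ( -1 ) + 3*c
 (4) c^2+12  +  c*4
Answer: 1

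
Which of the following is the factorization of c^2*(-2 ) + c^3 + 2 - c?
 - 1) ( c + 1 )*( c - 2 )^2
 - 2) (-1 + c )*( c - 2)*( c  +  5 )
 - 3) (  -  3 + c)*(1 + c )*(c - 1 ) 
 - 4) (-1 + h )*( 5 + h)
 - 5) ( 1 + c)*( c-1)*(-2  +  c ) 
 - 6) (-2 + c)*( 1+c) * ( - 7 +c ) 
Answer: 5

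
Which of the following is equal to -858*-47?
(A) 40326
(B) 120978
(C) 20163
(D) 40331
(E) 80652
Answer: A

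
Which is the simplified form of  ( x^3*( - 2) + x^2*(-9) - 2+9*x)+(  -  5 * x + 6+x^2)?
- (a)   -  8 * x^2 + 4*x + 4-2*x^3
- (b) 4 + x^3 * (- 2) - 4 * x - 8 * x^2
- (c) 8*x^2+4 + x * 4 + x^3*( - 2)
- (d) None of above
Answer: a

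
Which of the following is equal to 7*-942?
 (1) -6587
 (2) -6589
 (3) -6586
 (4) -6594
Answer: 4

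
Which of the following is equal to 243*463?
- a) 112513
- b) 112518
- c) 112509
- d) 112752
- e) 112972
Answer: c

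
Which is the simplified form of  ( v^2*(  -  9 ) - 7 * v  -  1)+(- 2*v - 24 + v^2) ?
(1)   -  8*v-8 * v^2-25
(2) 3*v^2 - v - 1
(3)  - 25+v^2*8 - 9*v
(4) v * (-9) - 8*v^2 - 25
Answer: 4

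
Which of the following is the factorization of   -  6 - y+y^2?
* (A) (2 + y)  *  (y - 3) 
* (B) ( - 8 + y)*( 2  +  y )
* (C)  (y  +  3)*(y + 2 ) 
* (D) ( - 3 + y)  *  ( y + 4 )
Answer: A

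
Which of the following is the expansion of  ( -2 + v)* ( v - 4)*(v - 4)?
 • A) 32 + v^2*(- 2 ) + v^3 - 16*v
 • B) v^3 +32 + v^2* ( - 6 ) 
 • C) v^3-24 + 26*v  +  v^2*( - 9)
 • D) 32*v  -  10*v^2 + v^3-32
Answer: D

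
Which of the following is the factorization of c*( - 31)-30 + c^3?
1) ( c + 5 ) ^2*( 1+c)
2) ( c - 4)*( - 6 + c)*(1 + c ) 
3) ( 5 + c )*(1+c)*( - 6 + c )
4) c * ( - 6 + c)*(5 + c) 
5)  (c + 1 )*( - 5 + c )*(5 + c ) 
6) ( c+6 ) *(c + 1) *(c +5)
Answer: 3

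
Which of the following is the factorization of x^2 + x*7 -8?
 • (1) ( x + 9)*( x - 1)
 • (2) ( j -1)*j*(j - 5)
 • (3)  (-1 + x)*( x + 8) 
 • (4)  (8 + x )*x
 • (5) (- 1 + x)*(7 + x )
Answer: 3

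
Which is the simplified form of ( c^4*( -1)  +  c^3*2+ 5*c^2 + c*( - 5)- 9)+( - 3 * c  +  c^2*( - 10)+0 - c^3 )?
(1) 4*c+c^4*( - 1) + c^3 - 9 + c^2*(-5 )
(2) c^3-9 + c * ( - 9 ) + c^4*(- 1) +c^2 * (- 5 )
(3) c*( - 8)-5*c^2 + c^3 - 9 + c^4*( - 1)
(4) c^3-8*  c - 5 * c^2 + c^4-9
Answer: 3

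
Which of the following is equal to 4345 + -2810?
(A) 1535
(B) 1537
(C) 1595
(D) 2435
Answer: A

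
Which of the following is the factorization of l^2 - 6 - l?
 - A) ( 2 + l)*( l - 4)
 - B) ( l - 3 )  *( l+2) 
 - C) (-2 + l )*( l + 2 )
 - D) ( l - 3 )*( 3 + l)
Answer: B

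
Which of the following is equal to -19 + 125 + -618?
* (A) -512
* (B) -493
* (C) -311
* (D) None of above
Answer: A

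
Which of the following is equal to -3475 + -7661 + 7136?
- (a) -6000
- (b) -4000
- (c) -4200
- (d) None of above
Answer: b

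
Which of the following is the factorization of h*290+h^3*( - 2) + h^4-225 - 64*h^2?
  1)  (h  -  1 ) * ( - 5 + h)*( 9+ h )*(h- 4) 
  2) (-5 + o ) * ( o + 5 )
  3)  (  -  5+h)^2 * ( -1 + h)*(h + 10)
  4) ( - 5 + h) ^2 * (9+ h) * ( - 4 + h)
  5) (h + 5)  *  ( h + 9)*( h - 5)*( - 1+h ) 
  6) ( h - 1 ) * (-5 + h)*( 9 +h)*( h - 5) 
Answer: 6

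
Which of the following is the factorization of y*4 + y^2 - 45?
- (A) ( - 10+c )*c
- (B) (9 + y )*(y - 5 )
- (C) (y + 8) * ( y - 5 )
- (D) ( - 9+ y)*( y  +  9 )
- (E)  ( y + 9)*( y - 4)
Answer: B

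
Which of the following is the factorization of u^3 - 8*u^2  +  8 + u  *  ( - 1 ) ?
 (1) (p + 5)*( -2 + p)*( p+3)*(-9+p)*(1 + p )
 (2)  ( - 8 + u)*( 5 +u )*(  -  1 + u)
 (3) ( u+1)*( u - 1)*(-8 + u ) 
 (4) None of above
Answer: 3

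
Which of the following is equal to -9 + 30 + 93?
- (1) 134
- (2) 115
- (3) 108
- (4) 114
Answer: 4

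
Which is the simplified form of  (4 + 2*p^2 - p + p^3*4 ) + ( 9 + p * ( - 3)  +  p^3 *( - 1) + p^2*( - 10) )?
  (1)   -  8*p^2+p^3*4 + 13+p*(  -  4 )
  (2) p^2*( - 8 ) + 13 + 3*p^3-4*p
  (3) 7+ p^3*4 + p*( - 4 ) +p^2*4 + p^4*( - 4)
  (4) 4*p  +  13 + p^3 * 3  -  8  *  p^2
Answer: 2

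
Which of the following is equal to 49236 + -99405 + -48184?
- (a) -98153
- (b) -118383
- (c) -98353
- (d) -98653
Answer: c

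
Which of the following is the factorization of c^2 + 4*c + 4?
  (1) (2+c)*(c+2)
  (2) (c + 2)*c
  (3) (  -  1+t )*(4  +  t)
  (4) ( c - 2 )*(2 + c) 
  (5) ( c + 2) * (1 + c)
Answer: 1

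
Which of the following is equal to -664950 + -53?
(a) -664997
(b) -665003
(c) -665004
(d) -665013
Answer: b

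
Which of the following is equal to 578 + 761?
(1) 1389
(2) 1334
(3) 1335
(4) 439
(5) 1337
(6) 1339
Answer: 6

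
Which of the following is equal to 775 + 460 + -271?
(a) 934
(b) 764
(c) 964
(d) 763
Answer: c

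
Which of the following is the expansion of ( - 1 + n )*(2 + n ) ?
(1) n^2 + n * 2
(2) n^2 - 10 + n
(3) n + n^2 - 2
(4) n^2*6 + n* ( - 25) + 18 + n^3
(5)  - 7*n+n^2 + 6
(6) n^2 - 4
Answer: 3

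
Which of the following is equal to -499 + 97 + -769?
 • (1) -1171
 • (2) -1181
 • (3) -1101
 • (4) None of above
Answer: 1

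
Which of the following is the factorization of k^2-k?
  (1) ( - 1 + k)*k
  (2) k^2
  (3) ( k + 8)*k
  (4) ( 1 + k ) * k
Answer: 1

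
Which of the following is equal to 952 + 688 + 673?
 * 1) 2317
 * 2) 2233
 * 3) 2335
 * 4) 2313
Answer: 4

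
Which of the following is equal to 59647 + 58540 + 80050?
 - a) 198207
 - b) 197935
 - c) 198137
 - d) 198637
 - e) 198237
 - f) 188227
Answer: e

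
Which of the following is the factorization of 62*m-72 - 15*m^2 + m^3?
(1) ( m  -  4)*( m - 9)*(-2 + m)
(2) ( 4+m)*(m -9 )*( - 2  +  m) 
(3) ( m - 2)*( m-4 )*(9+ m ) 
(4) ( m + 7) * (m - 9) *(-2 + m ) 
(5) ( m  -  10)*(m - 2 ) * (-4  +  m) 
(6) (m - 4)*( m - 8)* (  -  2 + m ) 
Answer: 1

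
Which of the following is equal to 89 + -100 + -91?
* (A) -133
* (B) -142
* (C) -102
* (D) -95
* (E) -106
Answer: C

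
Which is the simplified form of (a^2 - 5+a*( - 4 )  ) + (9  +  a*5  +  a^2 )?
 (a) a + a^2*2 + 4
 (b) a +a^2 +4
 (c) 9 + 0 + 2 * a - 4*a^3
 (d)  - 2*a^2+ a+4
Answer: a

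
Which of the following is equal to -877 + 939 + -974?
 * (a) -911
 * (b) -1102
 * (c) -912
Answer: c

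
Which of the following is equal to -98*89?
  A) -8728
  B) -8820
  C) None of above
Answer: C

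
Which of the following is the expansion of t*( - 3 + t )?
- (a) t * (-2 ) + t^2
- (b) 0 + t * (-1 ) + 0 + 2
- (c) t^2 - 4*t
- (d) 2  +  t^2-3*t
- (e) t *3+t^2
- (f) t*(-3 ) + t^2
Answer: f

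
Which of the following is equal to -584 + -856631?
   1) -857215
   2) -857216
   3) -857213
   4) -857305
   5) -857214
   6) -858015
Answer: 1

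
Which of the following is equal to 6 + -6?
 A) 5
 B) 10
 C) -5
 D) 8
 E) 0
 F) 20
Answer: E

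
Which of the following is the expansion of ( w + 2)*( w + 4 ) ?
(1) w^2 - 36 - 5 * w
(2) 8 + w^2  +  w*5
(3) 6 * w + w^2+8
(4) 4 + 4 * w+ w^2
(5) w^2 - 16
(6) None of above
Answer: 3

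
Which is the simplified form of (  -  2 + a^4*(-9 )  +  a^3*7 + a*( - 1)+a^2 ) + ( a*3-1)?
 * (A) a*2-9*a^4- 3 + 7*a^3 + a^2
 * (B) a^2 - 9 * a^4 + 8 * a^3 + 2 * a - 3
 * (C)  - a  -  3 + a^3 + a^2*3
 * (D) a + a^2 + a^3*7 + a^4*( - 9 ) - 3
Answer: A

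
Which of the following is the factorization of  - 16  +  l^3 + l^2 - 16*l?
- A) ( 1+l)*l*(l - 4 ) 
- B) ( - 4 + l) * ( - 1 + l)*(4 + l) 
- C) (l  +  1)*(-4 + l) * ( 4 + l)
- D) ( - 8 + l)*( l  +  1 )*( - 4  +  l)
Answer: C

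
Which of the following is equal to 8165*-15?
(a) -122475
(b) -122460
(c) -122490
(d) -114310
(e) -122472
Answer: a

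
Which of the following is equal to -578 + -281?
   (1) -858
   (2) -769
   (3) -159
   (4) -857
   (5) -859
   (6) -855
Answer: 5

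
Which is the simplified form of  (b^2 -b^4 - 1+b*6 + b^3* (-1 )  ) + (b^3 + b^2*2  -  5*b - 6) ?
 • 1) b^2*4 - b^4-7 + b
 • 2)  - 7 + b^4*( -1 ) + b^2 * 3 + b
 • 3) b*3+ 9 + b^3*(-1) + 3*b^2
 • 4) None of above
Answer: 2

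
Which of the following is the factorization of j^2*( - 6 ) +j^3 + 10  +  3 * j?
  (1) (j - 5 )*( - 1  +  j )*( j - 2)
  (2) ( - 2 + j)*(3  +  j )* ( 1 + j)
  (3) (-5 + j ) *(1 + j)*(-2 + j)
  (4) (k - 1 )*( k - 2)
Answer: 3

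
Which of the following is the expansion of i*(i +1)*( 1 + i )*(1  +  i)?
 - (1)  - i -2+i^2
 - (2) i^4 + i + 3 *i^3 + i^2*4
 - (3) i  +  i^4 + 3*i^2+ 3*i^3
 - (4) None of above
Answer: 3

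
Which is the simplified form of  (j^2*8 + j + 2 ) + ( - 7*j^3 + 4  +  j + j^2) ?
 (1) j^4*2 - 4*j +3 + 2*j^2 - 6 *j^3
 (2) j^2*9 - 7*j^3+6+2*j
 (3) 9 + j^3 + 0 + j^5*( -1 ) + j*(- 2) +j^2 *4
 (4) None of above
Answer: 2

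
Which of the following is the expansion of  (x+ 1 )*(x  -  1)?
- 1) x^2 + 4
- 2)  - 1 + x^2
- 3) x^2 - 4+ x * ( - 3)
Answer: 2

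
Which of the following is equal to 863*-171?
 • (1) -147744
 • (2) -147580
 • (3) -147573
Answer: 3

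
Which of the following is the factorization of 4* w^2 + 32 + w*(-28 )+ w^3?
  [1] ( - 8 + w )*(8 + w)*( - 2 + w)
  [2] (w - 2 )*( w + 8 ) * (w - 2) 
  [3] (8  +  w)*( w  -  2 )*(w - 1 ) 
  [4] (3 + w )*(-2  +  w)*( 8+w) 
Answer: 2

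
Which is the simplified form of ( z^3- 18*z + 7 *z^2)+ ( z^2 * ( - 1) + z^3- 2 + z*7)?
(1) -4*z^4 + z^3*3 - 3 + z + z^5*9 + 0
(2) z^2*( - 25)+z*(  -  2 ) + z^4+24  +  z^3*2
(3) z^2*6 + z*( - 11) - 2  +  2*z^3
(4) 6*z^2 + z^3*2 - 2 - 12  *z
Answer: 3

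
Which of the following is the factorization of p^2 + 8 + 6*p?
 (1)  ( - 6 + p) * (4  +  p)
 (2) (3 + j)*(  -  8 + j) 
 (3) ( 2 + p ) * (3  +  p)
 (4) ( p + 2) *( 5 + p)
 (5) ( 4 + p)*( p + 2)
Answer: 5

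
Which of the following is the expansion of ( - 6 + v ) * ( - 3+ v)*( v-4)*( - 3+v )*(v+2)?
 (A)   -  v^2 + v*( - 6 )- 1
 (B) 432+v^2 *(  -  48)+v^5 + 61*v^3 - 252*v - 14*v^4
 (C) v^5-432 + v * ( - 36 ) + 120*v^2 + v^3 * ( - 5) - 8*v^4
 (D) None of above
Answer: B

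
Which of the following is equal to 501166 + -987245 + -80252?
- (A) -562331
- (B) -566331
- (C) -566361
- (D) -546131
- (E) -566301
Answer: B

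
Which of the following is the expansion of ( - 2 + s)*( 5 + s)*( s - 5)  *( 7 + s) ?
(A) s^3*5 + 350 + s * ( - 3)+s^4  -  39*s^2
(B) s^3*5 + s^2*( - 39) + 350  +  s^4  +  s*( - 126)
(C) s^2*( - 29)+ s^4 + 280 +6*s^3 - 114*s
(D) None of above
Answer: D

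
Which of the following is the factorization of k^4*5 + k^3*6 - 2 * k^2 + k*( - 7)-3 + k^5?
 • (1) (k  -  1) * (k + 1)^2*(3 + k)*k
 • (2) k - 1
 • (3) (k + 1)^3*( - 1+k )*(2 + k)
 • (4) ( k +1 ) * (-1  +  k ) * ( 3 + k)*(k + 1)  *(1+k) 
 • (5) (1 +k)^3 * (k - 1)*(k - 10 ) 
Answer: 4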